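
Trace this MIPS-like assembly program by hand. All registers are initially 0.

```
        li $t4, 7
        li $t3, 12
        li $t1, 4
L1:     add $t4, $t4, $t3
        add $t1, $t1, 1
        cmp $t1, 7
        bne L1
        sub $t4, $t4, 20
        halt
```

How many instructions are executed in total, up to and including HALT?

17

li $t4, 7 → $t4=7
li $t3, 12 → $t3=12
li $t1, 4 → $t1=4
add $t4, $t4, $t3 → $t4=7+12=19
add $t1, $t1, 1 → $t1=4+1=5
cmp $t1, 7  (cmp 5,7)
bne L1: taken
add $t4, $t4, $t3 → $t4=19+12=31
add $t1, $t1, 1 → $t1=5+1=6
cmp $t1, 7  (cmp 6,7)
bne L1: taken
add $t4, $t4, $t3 → $t4=31+12=43
add $t1, $t1, 1 → $t1=6+1=7
cmp $t1, 7  (cmp 7,7)
bne L1: not taken
sub $t4, $t4, 20 → $t4=43-20=23
halt.
Total executed instructions: 17.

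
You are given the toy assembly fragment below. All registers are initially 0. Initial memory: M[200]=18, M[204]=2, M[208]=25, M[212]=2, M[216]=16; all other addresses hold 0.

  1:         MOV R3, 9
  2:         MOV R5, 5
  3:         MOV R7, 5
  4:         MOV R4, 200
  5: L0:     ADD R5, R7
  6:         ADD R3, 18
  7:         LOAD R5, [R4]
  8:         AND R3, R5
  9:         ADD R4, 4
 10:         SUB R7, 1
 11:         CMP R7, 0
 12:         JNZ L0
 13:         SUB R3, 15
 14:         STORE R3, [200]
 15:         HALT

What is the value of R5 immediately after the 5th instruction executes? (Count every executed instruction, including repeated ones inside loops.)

10

MOV R3, 9 → R3=9
MOV R5, 5 → R5=5
MOV R7, 5 → R7=5
MOV R4, 200 → R4=200
ADD R5, R7 → R5=5+5=10
After step 5: R5 = 10.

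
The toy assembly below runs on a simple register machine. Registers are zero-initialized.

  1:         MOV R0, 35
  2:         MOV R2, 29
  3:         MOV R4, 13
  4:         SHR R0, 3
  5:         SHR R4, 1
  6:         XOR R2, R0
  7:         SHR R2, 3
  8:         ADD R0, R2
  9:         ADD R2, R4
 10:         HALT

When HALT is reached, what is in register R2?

9

after MOV R0, 35: R0=35
after MOV R2, 29: R2=29
after MOV R4, 13: R4=13
after SHR R0, 3: R0=35>>3=4
after SHR R4, 1: R4=13>>1=6
after XOR R2, R0: R2=29^4=25
after SHR R2, 3: R2=25>>3=3
after ADD R0, R2: R0=4+3=7
after ADD R2, R4: R2=3+6=9
halt.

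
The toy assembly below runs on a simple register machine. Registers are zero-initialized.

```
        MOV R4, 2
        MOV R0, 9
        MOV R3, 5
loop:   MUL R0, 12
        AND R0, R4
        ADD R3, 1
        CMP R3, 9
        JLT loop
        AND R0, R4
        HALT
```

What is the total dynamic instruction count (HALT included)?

after MOV R4, 2: R4=2
after MOV R0, 9: R0=9
after MOV R3, 5: R3=5
after MUL R0, 12: R0=9*12=108
after AND R0, R4: R0=108&2=0
after ADD R3, 1: R3=5+1=6
CMP R3, 9  (cmp 6,9)
JLT loop: taken
after MUL R0, 12: R0=0*12=0
after AND R0, R4: R0=0&2=0
after ADD R3, 1: R3=6+1=7
CMP R3, 9  (cmp 7,9)
JLT loop: taken
after MUL R0, 12: R0=0*12=0
after AND R0, R4: R0=0&2=0
after ADD R3, 1: R3=7+1=8
CMP R3, 9  (cmp 8,9)
JLT loop: taken
after MUL R0, 12: R0=0*12=0
after AND R0, R4: R0=0&2=0
after ADD R3, 1: R3=8+1=9
CMP R3, 9  (cmp 9,9)
JLT loop: not taken
after AND R0, R4: R0=0&2=0
halt.
Total executed instructions: 25.

25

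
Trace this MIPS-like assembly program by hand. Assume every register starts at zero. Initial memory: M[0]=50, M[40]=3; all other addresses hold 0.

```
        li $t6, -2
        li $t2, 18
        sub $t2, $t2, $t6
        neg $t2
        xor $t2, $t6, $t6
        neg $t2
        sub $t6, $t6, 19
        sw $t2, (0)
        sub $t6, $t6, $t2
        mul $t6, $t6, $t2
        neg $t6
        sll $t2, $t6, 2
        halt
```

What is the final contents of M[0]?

0

after li $t6, -2: $t6=-2
after li $t2, 18: $t2=18
after sub $t2, $t2, $t6: $t2=18-(-2)=20
after neg $t2: $t2=-(20)=-20
after xor $t2, $t6, $t6: $t2=(-2)^(-2)=0
after neg $t2: $t2=-(0)=0
after sub $t6, $t6, 19: $t6=(-2)-19=-21
sw $t2, (0) → M[0]=0
after sub $t6, $t6, $t2: $t6=(-21)-0=-21
after mul $t6, $t6, $t2: $t6=(-21)*0=0
after neg $t6: $t6=-(0)=0
after sll $t2, $t6, 2: $t2=0<<2=0
halt.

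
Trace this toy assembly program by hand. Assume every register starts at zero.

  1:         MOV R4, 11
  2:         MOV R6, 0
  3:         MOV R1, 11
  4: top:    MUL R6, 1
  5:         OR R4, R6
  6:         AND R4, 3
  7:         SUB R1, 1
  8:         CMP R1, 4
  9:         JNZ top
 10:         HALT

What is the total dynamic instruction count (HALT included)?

R4=11
R6=0
R1=11
R6=0*1=0
R4=11|0=11
R4=11&3=3
R1=11-1=10
CMP R1, 4  (cmp 10,4)
JNZ top: taken
R6=0*1=0
R4=3|0=3
R4=3&3=3
R1=10-1=9
CMP R1, 4  (cmp 9,4)
JNZ top: taken
R6=0*1=0
R4=3|0=3
R4=3&3=3
R1=9-1=8
CMP R1, 4  (cmp 8,4)
JNZ top: taken
R6=0*1=0
R4=3|0=3
R4=3&3=3
R1=8-1=7
CMP R1, 4  (cmp 7,4)
JNZ top: taken
R6=0*1=0
R4=3|0=3
R4=3&3=3
R1=7-1=6
CMP R1, 4  (cmp 6,4)
JNZ top: taken
R6=0*1=0
R4=3|0=3
R4=3&3=3
R1=6-1=5
CMP R1, 4  (cmp 5,4)
JNZ top: taken
R6=0*1=0
R4=3|0=3
R4=3&3=3
R1=5-1=4
CMP R1, 4  (cmp 4,4)
JNZ top: not taken
halt.
Total executed instructions: 46.

46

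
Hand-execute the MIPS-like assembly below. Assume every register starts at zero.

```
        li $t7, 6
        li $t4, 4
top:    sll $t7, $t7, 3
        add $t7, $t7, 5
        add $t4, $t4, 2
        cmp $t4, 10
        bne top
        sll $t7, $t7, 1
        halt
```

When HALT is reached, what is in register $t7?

$t7=6
$t4=4
$t7=6<<3=48
$t7=48+5=53
$t4=4+2=6
cmp $t4, 10  (cmp 6,10)
bne top: taken
$t7=53<<3=424
$t7=424+5=429
$t4=6+2=8
cmp $t4, 10  (cmp 8,10)
bne top: taken
$t7=429<<3=3432
$t7=3432+5=3437
$t4=8+2=10
cmp $t4, 10  (cmp 10,10)
bne top: not taken
$t7=3437<<1=6874
halt.

6874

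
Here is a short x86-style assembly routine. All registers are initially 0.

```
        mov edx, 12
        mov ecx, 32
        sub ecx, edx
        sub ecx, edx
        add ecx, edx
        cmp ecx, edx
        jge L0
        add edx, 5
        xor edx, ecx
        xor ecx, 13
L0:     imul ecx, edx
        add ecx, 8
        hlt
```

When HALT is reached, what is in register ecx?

248

after mov edx, 12: edx=12
after mov ecx, 32: ecx=32
after sub ecx, edx: ecx=32-12=20
after sub ecx, edx: ecx=20-12=8
after add ecx, edx: ecx=8+12=20
cmp ecx, edx  (cmp 20,12)
jge L0: taken
after imul ecx, edx: ecx=20*12=240
after add ecx, 8: ecx=240+8=248
halt.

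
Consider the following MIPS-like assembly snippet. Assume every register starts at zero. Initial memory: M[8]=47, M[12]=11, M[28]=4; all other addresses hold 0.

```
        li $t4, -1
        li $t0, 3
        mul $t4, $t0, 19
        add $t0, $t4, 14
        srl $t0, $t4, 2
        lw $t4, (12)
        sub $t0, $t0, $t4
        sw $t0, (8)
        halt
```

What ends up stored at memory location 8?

3

after li $t4, -1: $t4=-1
after li $t0, 3: $t0=3
after mul $t4, $t0, 19: $t4=3*19=57
after add $t0, $t4, 14: $t0=57+14=71
after srl $t0, $t4, 2: $t0=57>>2=14
after lw $t4, (12): $t4=M[12]=11
after sub $t0, $t0, $t4: $t0=14-11=3
sw $t0, (8) → M[8]=3
halt.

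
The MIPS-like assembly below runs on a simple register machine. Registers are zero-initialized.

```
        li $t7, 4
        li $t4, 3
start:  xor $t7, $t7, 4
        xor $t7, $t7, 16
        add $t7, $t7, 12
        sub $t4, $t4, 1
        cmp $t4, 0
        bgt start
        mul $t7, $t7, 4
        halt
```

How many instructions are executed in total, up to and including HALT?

after li $t7, 4: $t7=4
after li $t4, 3: $t4=3
after xor $t7, $t7, 4: $t7=4^4=0
after xor $t7, $t7, 16: $t7=0^16=16
after add $t7, $t7, 12: $t7=16+12=28
after sub $t4, $t4, 1: $t4=3-1=2
cmp $t4, 0  (cmp 2,0)
bgt start: taken
after xor $t7, $t7, 4: $t7=28^4=24
after xor $t7, $t7, 16: $t7=24^16=8
after add $t7, $t7, 12: $t7=8+12=20
after sub $t4, $t4, 1: $t4=2-1=1
cmp $t4, 0  (cmp 1,0)
bgt start: taken
after xor $t7, $t7, 4: $t7=20^4=16
after xor $t7, $t7, 16: $t7=16^16=0
after add $t7, $t7, 12: $t7=0+12=12
after sub $t4, $t4, 1: $t4=1-1=0
cmp $t4, 0  (cmp 0,0)
bgt start: not taken
after mul $t7, $t7, 4: $t7=12*4=48
halt.
Total executed instructions: 22.

22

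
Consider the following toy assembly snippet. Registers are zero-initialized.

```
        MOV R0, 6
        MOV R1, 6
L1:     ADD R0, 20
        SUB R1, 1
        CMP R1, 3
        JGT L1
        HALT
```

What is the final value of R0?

MOV R0, 6 → R0=6
MOV R1, 6 → R1=6
ADD R0, 20 → R0=6+20=26
SUB R1, 1 → R1=6-1=5
CMP R1, 3  (cmp 5,3)
JGT L1: taken
ADD R0, 20 → R0=26+20=46
SUB R1, 1 → R1=5-1=4
CMP R1, 3  (cmp 4,3)
JGT L1: taken
ADD R0, 20 → R0=46+20=66
SUB R1, 1 → R1=4-1=3
CMP R1, 3  (cmp 3,3)
JGT L1: not taken
halt.

66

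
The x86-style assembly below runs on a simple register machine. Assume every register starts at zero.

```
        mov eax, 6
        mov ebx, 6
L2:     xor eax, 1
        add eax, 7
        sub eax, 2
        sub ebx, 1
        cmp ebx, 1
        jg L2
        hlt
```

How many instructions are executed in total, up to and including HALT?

mov eax, 6 → eax=6
mov ebx, 6 → ebx=6
xor eax, 1 → eax=6^1=7
add eax, 7 → eax=7+7=14
sub eax, 2 → eax=14-2=12
sub ebx, 1 → ebx=6-1=5
cmp ebx, 1  (cmp 5,1)
jg L2: taken
xor eax, 1 → eax=12^1=13
add eax, 7 → eax=13+7=20
sub eax, 2 → eax=20-2=18
sub ebx, 1 → ebx=5-1=4
cmp ebx, 1  (cmp 4,1)
jg L2: taken
xor eax, 1 → eax=18^1=19
add eax, 7 → eax=19+7=26
sub eax, 2 → eax=26-2=24
sub ebx, 1 → ebx=4-1=3
cmp ebx, 1  (cmp 3,1)
jg L2: taken
xor eax, 1 → eax=24^1=25
add eax, 7 → eax=25+7=32
sub eax, 2 → eax=32-2=30
sub ebx, 1 → ebx=3-1=2
cmp ebx, 1  (cmp 2,1)
jg L2: taken
xor eax, 1 → eax=30^1=31
add eax, 7 → eax=31+7=38
sub eax, 2 → eax=38-2=36
sub ebx, 1 → ebx=2-1=1
cmp ebx, 1  (cmp 1,1)
jg L2: not taken
halt.
Total executed instructions: 33.

33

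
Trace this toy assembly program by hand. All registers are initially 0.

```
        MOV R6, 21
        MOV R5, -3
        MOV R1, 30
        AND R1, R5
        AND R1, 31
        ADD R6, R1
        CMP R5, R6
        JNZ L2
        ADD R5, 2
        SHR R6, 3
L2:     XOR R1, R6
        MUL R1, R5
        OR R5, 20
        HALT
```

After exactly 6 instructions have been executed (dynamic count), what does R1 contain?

R6=21
R5=-3
R1=30
R1=30&(-3)=28
R1=28&31=28
R6=21+28=49
After step 6: R1 = 28.

28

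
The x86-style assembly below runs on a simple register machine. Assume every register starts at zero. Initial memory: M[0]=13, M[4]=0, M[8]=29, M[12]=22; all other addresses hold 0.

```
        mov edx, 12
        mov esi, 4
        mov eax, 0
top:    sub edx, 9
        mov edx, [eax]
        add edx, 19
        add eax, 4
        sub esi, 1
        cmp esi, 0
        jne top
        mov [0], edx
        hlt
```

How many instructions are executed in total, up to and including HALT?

edx=12
esi=4
eax=0
edx=12-9=3
edx=M[0]=13
edx=13+19=32
eax=0+4=4
esi=4-1=3
cmp esi, 0  (cmp 3,0)
jne top: taken
edx=32-9=23
edx=M[4]=0
edx=0+19=19
eax=4+4=8
esi=3-1=2
cmp esi, 0  (cmp 2,0)
jne top: taken
edx=19-9=10
edx=M[8]=29
edx=29+19=48
eax=8+4=12
esi=2-1=1
cmp esi, 0  (cmp 1,0)
jne top: taken
edx=48-9=39
edx=M[12]=22
edx=22+19=41
eax=12+4=16
esi=1-1=0
cmp esi, 0  (cmp 0,0)
jne top: not taken
mov [0], edx → M[0]=41
halt.
Total executed instructions: 33.

33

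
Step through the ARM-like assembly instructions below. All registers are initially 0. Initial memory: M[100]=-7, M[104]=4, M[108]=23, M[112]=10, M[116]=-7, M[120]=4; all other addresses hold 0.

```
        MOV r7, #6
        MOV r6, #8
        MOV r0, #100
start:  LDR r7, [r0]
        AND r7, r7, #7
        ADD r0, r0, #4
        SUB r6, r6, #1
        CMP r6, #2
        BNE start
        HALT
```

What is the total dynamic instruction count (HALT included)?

after MOV r7, #6: r7=6
after MOV r6, #8: r6=8
after MOV r0, #100: r0=100
after LDR r7, [r0]: r7=M[100]=-7
after AND r7, r7, #7: r7=(-7)&7=1
after ADD r0, r0, #4: r0=100+4=104
after SUB r6, r6, #1: r6=8-1=7
CMP r6, #2  (cmp 7,2)
BNE start: taken
after LDR r7, [r0]: r7=M[104]=4
after AND r7, r7, #7: r7=4&7=4
after ADD r0, r0, #4: r0=104+4=108
after SUB r6, r6, #1: r6=7-1=6
CMP r6, #2  (cmp 6,2)
BNE start: taken
after LDR r7, [r0]: r7=M[108]=23
after AND r7, r7, #7: r7=23&7=7
after ADD r0, r0, #4: r0=108+4=112
after SUB r6, r6, #1: r6=6-1=5
CMP r6, #2  (cmp 5,2)
BNE start: taken
after LDR r7, [r0]: r7=M[112]=10
after AND r7, r7, #7: r7=10&7=2
after ADD r0, r0, #4: r0=112+4=116
after SUB r6, r6, #1: r6=5-1=4
CMP r6, #2  (cmp 4,2)
BNE start: taken
after LDR r7, [r0]: r7=M[116]=-7
after AND r7, r7, #7: r7=(-7)&7=1
after ADD r0, r0, #4: r0=116+4=120
after SUB r6, r6, #1: r6=4-1=3
CMP r6, #2  (cmp 3,2)
BNE start: taken
after LDR r7, [r0]: r7=M[120]=4
after AND r7, r7, #7: r7=4&7=4
after ADD r0, r0, #4: r0=120+4=124
after SUB r6, r6, #1: r6=3-1=2
CMP r6, #2  (cmp 2,2)
BNE start: not taken
halt.
Total executed instructions: 40.

40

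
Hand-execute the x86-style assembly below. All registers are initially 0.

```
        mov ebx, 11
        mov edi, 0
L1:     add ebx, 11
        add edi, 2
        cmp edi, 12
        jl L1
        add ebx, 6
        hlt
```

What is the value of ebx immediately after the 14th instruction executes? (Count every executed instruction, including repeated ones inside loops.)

after mov ebx, 11: ebx=11
after mov edi, 0: edi=0
after add ebx, 11: ebx=11+11=22
after add edi, 2: edi=0+2=2
cmp edi, 12  (cmp 2,12)
jl L1: taken
after add ebx, 11: ebx=22+11=33
after add edi, 2: edi=2+2=4
cmp edi, 12  (cmp 4,12)
jl L1: taken
after add ebx, 11: ebx=33+11=44
after add edi, 2: edi=4+2=6
cmp edi, 12  (cmp 6,12)
jl L1: taken
After step 14: ebx = 44.

44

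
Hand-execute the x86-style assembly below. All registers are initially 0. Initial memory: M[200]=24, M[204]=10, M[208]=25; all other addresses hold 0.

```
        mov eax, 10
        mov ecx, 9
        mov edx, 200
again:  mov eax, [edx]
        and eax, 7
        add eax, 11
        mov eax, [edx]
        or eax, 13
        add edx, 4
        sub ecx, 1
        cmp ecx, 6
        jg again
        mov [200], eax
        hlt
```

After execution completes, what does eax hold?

after mov eax, 10: eax=10
after mov ecx, 9: ecx=9
after mov edx, 200: edx=200
after mov eax, [edx]: eax=M[200]=24
after and eax, 7: eax=24&7=0
after add eax, 11: eax=0+11=11
after mov eax, [edx]: eax=M[200]=24
after or eax, 13: eax=24|13=29
after add edx, 4: edx=200+4=204
after sub ecx, 1: ecx=9-1=8
cmp ecx, 6  (cmp 8,6)
jg again: taken
after mov eax, [edx]: eax=M[204]=10
after and eax, 7: eax=10&7=2
after add eax, 11: eax=2+11=13
after mov eax, [edx]: eax=M[204]=10
after or eax, 13: eax=10|13=15
after add edx, 4: edx=204+4=208
after sub ecx, 1: ecx=8-1=7
cmp ecx, 6  (cmp 7,6)
jg again: taken
after mov eax, [edx]: eax=M[208]=25
after and eax, 7: eax=25&7=1
after add eax, 11: eax=1+11=12
after mov eax, [edx]: eax=M[208]=25
after or eax, 13: eax=25|13=29
after add edx, 4: edx=208+4=212
after sub ecx, 1: ecx=7-1=6
cmp ecx, 6  (cmp 6,6)
jg again: not taken
mov [200], eax → M[200]=29
halt.

29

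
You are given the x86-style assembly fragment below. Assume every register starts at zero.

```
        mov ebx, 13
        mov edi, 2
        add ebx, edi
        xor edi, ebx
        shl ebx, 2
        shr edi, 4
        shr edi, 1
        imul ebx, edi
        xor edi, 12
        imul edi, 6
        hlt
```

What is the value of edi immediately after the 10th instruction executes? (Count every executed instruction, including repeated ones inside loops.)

72

ebx=13
edi=2
ebx=13+2=15
edi=2^15=13
ebx=15<<2=60
edi=13>>4=0
edi=0>>1=0
ebx=60*0=0
edi=0^12=12
edi=12*6=72
After step 10: edi = 72.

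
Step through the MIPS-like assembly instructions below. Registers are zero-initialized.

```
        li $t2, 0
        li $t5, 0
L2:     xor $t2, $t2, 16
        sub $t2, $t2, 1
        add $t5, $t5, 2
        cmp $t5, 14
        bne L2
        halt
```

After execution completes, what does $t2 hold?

9

$t2=0
$t5=0
$t2=0^16=16
$t2=16-1=15
$t5=0+2=2
cmp $t5, 14  (cmp 2,14)
bne L2: taken
$t2=15^16=31
$t2=31-1=30
$t5=2+2=4
cmp $t5, 14  (cmp 4,14)
bne L2: taken
$t2=30^16=14
$t2=14-1=13
$t5=4+2=6
cmp $t5, 14  (cmp 6,14)
bne L2: taken
$t2=13^16=29
$t2=29-1=28
$t5=6+2=8
cmp $t5, 14  (cmp 8,14)
bne L2: taken
$t2=28^16=12
$t2=12-1=11
$t5=8+2=10
cmp $t5, 14  (cmp 10,14)
bne L2: taken
$t2=11^16=27
$t2=27-1=26
$t5=10+2=12
cmp $t5, 14  (cmp 12,14)
bne L2: taken
$t2=26^16=10
$t2=10-1=9
$t5=12+2=14
cmp $t5, 14  (cmp 14,14)
bne L2: not taken
halt.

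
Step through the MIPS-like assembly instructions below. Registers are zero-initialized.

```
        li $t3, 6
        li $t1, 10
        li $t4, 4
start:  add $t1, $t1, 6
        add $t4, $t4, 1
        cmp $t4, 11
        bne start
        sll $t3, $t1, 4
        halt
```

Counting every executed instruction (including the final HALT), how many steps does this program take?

33

$t3=6
$t1=10
$t4=4
$t1=10+6=16
$t4=4+1=5
cmp $t4, 11  (cmp 5,11)
bne start: taken
$t1=16+6=22
$t4=5+1=6
cmp $t4, 11  (cmp 6,11)
bne start: taken
$t1=22+6=28
$t4=6+1=7
cmp $t4, 11  (cmp 7,11)
bne start: taken
$t1=28+6=34
$t4=7+1=8
cmp $t4, 11  (cmp 8,11)
bne start: taken
$t1=34+6=40
$t4=8+1=9
cmp $t4, 11  (cmp 9,11)
bne start: taken
$t1=40+6=46
$t4=9+1=10
cmp $t4, 11  (cmp 10,11)
bne start: taken
$t1=46+6=52
$t4=10+1=11
cmp $t4, 11  (cmp 11,11)
bne start: not taken
$t3=52<<4=832
halt.
Total executed instructions: 33.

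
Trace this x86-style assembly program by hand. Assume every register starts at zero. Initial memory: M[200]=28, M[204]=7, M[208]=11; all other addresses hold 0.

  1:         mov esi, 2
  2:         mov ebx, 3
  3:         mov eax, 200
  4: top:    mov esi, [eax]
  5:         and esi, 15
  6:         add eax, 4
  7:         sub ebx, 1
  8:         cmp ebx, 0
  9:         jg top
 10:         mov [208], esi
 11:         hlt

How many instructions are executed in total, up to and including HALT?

23

mov esi, 2 → esi=2
mov ebx, 3 → ebx=3
mov eax, 200 → eax=200
mov esi, [eax] → esi=M[200]=28
and esi, 15 → esi=28&15=12
add eax, 4 → eax=200+4=204
sub ebx, 1 → ebx=3-1=2
cmp ebx, 0  (cmp 2,0)
jg top: taken
mov esi, [eax] → esi=M[204]=7
and esi, 15 → esi=7&15=7
add eax, 4 → eax=204+4=208
sub ebx, 1 → ebx=2-1=1
cmp ebx, 0  (cmp 1,0)
jg top: taken
mov esi, [eax] → esi=M[208]=11
and esi, 15 → esi=11&15=11
add eax, 4 → eax=208+4=212
sub ebx, 1 → ebx=1-1=0
cmp ebx, 0  (cmp 0,0)
jg top: not taken
mov [208], esi → M[208]=11
halt.
Total executed instructions: 23.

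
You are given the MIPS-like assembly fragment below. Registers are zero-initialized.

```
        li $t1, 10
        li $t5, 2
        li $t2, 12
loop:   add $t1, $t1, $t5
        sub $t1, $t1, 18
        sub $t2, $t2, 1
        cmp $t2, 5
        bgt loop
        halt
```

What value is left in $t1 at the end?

after li $t1, 10: $t1=10
after li $t5, 2: $t5=2
after li $t2, 12: $t2=12
after add $t1, $t1, $t5: $t1=10+2=12
after sub $t1, $t1, 18: $t1=12-18=-6
after sub $t2, $t2, 1: $t2=12-1=11
cmp $t2, 5  (cmp 11,5)
bgt loop: taken
after add $t1, $t1, $t5: $t1=(-6)+2=-4
after sub $t1, $t1, 18: $t1=(-4)-18=-22
after sub $t2, $t2, 1: $t2=11-1=10
cmp $t2, 5  (cmp 10,5)
bgt loop: taken
after add $t1, $t1, $t5: $t1=(-22)+2=-20
after sub $t1, $t1, 18: $t1=(-20)-18=-38
after sub $t2, $t2, 1: $t2=10-1=9
cmp $t2, 5  (cmp 9,5)
bgt loop: taken
after add $t1, $t1, $t5: $t1=(-38)+2=-36
after sub $t1, $t1, 18: $t1=(-36)-18=-54
after sub $t2, $t2, 1: $t2=9-1=8
cmp $t2, 5  (cmp 8,5)
bgt loop: taken
after add $t1, $t1, $t5: $t1=(-54)+2=-52
after sub $t1, $t1, 18: $t1=(-52)-18=-70
after sub $t2, $t2, 1: $t2=8-1=7
cmp $t2, 5  (cmp 7,5)
bgt loop: taken
after add $t1, $t1, $t5: $t1=(-70)+2=-68
after sub $t1, $t1, 18: $t1=(-68)-18=-86
after sub $t2, $t2, 1: $t2=7-1=6
cmp $t2, 5  (cmp 6,5)
bgt loop: taken
after add $t1, $t1, $t5: $t1=(-86)+2=-84
after sub $t1, $t1, 18: $t1=(-84)-18=-102
after sub $t2, $t2, 1: $t2=6-1=5
cmp $t2, 5  (cmp 5,5)
bgt loop: not taken
halt.

-102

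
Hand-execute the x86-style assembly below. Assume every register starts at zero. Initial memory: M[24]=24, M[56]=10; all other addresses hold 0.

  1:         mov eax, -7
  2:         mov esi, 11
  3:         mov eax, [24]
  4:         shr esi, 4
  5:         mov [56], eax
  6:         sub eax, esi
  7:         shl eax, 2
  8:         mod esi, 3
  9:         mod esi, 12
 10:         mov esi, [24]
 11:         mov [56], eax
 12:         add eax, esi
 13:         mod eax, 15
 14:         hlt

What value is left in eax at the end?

0

after mov eax, -7: eax=-7
after mov esi, 11: esi=11
after mov eax, [24]: eax=M[24]=24
after shr esi, 4: esi=11>>4=0
mov [56], eax → M[56]=24
after sub eax, esi: eax=24-0=24
after shl eax, 2: eax=24<<2=96
after mod esi, 3: esi=0%3=0
after mod esi, 12: esi=0%12=0
after mov esi, [24]: esi=M[24]=24
mov [56], eax → M[56]=96
after add eax, esi: eax=96+24=120
after mod eax, 15: eax=120%15=0
halt.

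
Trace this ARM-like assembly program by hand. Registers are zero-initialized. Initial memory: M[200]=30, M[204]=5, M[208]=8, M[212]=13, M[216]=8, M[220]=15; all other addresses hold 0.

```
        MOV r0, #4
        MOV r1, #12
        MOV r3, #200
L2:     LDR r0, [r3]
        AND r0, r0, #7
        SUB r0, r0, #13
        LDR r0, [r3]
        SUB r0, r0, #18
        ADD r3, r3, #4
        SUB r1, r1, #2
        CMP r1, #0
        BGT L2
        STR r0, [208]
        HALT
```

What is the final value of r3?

MOV r0, #4 → r0=4
MOV r1, #12 → r1=12
MOV r3, #200 → r3=200
LDR r0, [r3] → r0=M[200]=30
AND r0, r0, #7 → r0=30&7=6
SUB r0, r0, #13 → r0=6-13=-7
LDR r0, [r3] → r0=M[200]=30
SUB r0, r0, #18 → r0=30-18=12
ADD r3, r3, #4 → r3=200+4=204
SUB r1, r1, #2 → r1=12-2=10
CMP r1, #0  (cmp 10,0)
BGT L2: taken
LDR r0, [r3] → r0=M[204]=5
AND r0, r0, #7 → r0=5&7=5
SUB r0, r0, #13 → r0=5-13=-8
LDR r0, [r3] → r0=M[204]=5
SUB r0, r0, #18 → r0=5-18=-13
ADD r3, r3, #4 → r3=204+4=208
SUB r1, r1, #2 → r1=10-2=8
CMP r1, #0  (cmp 8,0)
BGT L2: taken
LDR r0, [r3] → r0=M[208]=8
AND r0, r0, #7 → r0=8&7=0
SUB r0, r0, #13 → r0=0-13=-13
LDR r0, [r3] → r0=M[208]=8
SUB r0, r0, #18 → r0=8-18=-10
ADD r3, r3, #4 → r3=208+4=212
SUB r1, r1, #2 → r1=8-2=6
CMP r1, #0  (cmp 6,0)
BGT L2: taken
LDR r0, [r3] → r0=M[212]=13
AND r0, r0, #7 → r0=13&7=5
SUB r0, r0, #13 → r0=5-13=-8
LDR r0, [r3] → r0=M[212]=13
SUB r0, r0, #18 → r0=13-18=-5
ADD r3, r3, #4 → r3=212+4=216
SUB r1, r1, #2 → r1=6-2=4
CMP r1, #0  (cmp 4,0)
BGT L2: taken
LDR r0, [r3] → r0=M[216]=8
AND r0, r0, #7 → r0=8&7=0
SUB r0, r0, #13 → r0=0-13=-13
LDR r0, [r3] → r0=M[216]=8
SUB r0, r0, #18 → r0=8-18=-10
ADD r3, r3, #4 → r3=216+4=220
SUB r1, r1, #2 → r1=4-2=2
CMP r1, #0  (cmp 2,0)
BGT L2: taken
LDR r0, [r3] → r0=M[220]=15
AND r0, r0, #7 → r0=15&7=7
SUB r0, r0, #13 → r0=7-13=-6
LDR r0, [r3] → r0=M[220]=15
SUB r0, r0, #18 → r0=15-18=-3
ADD r3, r3, #4 → r3=220+4=224
SUB r1, r1, #2 → r1=2-2=0
CMP r1, #0  (cmp 0,0)
BGT L2: not taken
STR r0, [208] → M[208]=-3
halt.

224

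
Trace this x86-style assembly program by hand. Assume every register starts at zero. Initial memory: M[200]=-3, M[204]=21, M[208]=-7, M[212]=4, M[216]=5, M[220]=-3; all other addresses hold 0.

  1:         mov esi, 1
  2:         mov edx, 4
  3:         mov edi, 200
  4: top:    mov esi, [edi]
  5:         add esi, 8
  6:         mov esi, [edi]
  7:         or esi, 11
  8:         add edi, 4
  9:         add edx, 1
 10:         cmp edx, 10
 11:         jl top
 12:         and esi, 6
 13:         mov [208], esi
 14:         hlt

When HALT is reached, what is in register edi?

224

esi=1
edx=4
edi=200
esi=M[200]=-3
esi=(-3)+8=5
esi=M[200]=-3
esi=(-3)|11=-1
edi=200+4=204
edx=4+1=5
cmp edx, 10  (cmp 5,10)
jl top: taken
esi=M[204]=21
esi=21+8=29
esi=M[204]=21
esi=21|11=31
edi=204+4=208
edx=5+1=6
cmp edx, 10  (cmp 6,10)
jl top: taken
esi=M[208]=-7
esi=(-7)+8=1
esi=M[208]=-7
esi=(-7)|11=-5
edi=208+4=212
edx=6+1=7
cmp edx, 10  (cmp 7,10)
jl top: taken
esi=M[212]=4
esi=4+8=12
esi=M[212]=4
esi=4|11=15
edi=212+4=216
edx=7+1=8
cmp edx, 10  (cmp 8,10)
jl top: taken
esi=M[216]=5
esi=5+8=13
esi=M[216]=5
esi=5|11=15
edi=216+4=220
edx=8+1=9
cmp edx, 10  (cmp 9,10)
jl top: taken
esi=M[220]=-3
esi=(-3)+8=5
esi=M[220]=-3
esi=(-3)|11=-1
edi=220+4=224
edx=9+1=10
cmp edx, 10  (cmp 10,10)
jl top: not taken
esi=(-1)&6=6
mov [208], esi → M[208]=6
halt.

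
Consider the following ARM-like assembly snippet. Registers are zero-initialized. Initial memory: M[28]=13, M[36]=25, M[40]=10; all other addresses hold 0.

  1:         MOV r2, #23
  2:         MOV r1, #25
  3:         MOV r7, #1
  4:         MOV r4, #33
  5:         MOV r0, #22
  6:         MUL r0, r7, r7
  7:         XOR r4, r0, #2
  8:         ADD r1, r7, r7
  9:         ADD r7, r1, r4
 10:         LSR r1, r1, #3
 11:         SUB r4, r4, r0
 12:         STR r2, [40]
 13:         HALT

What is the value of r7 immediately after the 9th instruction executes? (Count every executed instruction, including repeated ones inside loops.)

after MOV r2, #23: r2=23
after MOV r1, #25: r1=25
after MOV r7, #1: r7=1
after MOV r4, #33: r4=33
after MOV r0, #22: r0=22
after MUL r0, r7, r7: r0=1*1=1
after XOR r4, r0, #2: r4=1^2=3
after ADD r1, r7, r7: r1=1+1=2
after ADD r7, r1, r4: r7=2+3=5
After step 9: r7 = 5.

5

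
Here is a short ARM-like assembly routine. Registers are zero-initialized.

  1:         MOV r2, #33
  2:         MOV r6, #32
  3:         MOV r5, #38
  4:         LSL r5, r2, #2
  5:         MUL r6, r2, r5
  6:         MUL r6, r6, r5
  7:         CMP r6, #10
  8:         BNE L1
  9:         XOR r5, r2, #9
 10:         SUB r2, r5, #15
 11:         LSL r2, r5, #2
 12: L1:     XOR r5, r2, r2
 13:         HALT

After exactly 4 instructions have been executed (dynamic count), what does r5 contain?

132

MOV r2, #33 → r2=33
MOV r6, #32 → r6=32
MOV r5, #38 → r5=38
LSL r5, r2, #2 → r5=33<<2=132
After step 4: r5 = 132.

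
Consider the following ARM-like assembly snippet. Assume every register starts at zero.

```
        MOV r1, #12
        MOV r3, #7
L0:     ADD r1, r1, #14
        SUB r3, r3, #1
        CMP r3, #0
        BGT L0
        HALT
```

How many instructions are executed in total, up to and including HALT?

31

MOV r1, #12 → r1=12
MOV r3, #7 → r3=7
ADD r1, r1, #14 → r1=12+14=26
SUB r3, r3, #1 → r3=7-1=6
CMP r3, #0  (cmp 6,0)
BGT L0: taken
ADD r1, r1, #14 → r1=26+14=40
SUB r3, r3, #1 → r3=6-1=5
CMP r3, #0  (cmp 5,0)
BGT L0: taken
ADD r1, r1, #14 → r1=40+14=54
SUB r3, r3, #1 → r3=5-1=4
CMP r3, #0  (cmp 4,0)
BGT L0: taken
ADD r1, r1, #14 → r1=54+14=68
SUB r3, r3, #1 → r3=4-1=3
CMP r3, #0  (cmp 3,0)
BGT L0: taken
ADD r1, r1, #14 → r1=68+14=82
SUB r3, r3, #1 → r3=3-1=2
CMP r3, #0  (cmp 2,0)
BGT L0: taken
ADD r1, r1, #14 → r1=82+14=96
SUB r3, r3, #1 → r3=2-1=1
CMP r3, #0  (cmp 1,0)
BGT L0: taken
ADD r1, r1, #14 → r1=96+14=110
SUB r3, r3, #1 → r3=1-1=0
CMP r3, #0  (cmp 0,0)
BGT L0: not taken
halt.
Total executed instructions: 31.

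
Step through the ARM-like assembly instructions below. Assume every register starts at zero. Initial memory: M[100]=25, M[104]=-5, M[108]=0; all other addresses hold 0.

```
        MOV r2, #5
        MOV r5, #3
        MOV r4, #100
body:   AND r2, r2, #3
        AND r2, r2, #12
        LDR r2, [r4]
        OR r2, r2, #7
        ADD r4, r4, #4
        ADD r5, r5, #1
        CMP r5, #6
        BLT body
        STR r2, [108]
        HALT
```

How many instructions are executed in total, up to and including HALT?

29

r2=5
r5=3
r4=100
r2=5&3=1
r2=1&12=0
r2=M[100]=25
r2=25|7=31
r4=100+4=104
r5=3+1=4
CMP r5, #6  (cmp 4,6)
BLT body: taken
r2=31&3=3
r2=3&12=0
r2=M[104]=-5
r2=(-5)|7=-1
r4=104+4=108
r5=4+1=5
CMP r5, #6  (cmp 5,6)
BLT body: taken
r2=(-1)&3=3
r2=3&12=0
r2=M[108]=0
r2=0|7=7
r4=108+4=112
r5=5+1=6
CMP r5, #6  (cmp 6,6)
BLT body: not taken
STR r2, [108] → M[108]=7
halt.
Total executed instructions: 29.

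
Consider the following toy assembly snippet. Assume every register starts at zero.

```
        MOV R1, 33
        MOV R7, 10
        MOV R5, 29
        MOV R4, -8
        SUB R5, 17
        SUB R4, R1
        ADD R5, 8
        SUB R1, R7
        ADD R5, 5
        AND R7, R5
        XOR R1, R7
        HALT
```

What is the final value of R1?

31

R1=33
R7=10
R5=29
R4=-8
R5=29-17=12
R4=(-8)-33=-41
R5=12+8=20
R1=33-10=23
R5=20+5=25
R7=10&25=8
R1=23^8=31
halt.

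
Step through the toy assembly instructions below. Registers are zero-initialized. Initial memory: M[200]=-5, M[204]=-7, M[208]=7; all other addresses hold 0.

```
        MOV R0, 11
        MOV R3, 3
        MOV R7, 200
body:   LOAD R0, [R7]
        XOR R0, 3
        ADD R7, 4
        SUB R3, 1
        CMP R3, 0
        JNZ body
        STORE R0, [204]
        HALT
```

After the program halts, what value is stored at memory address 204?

after MOV R0, 11: R0=11
after MOV R3, 3: R3=3
after MOV R7, 200: R7=200
after LOAD R0, [R7]: R0=M[200]=-5
after XOR R0, 3: R0=(-5)^3=-8
after ADD R7, 4: R7=200+4=204
after SUB R3, 1: R3=3-1=2
CMP R3, 0  (cmp 2,0)
JNZ body: taken
after LOAD R0, [R7]: R0=M[204]=-7
after XOR R0, 3: R0=(-7)^3=-6
after ADD R7, 4: R7=204+4=208
after SUB R3, 1: R3=2-1=1
CMP R3, 0  (cmp 1,0)
JNZ body: taken
after LOAD R0, [R7]: R0=M[208]=7
after XOR R0, 3: R0=7^3=4
after ADD R7, 4: R7=208+4=212
after SUB R3, 1: R3=1-1=0
CMP R3, 0  (cmp 0,0)
JNZ body: not taken
STORE R0, [204] → M[204]=4
halt.

4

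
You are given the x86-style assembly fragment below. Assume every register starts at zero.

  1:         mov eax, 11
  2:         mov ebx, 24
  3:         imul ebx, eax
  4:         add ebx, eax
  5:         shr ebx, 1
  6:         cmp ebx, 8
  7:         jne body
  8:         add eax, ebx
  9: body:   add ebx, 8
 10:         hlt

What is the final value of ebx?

eax=11
ebx=24
ebx=24*11=264
ebx=264+11=275
ebx=275>>1=137
cmp ebx, 8  (cmp 137,8)
jne body: taken
ebx=137+8=145
halt.

145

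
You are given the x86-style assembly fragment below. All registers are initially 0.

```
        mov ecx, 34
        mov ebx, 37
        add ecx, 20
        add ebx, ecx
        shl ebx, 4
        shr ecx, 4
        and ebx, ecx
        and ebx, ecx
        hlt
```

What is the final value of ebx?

0

ecx=34
ebx=37
ecx=34+20=54
ebx=37+54=91
ebx=91<<4=1456
ecx=54>>4=3
ebx=1456&3=0
ebx=0&3=0
halt.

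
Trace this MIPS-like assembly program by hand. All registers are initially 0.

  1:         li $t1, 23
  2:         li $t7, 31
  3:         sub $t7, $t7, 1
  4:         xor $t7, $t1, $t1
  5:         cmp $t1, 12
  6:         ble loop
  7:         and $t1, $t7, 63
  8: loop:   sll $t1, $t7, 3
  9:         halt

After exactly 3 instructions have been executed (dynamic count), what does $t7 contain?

$t1=23
$t7=31
$t7=31-1=30
After step 3: $t7 = 30.

30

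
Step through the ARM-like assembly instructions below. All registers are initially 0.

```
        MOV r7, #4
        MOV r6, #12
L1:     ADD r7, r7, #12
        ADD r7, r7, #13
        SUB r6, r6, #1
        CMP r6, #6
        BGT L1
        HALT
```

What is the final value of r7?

154

r7=4
r6=12
r7=4+12=16
r7=16+13=29
r6=12-1=11
CMP r6, #6  (cmp 11,6)
BGT L1: taken
r7=29+12=41
r7=41+13=54
r6=11-1=10
CMP r6, #6  (cmp 10,6)
BGT L1: taken
r7=54+12=66
r7=66+13=79
r6=10-1=9
CMP r6, #6  (cmp 9,6)
BGT L1: taken
r7=79+12=91
r7=91+13=104
r6=9-1=8
CMP r6, #6  (cmp 8,6)
BGT L1: taken
r7=104+12=116
r7=116+13=129
r6=8-1=7
CMP r6, #6  (cmp 7,6)
BGT L1: taken
r7=129+12=141
r7=141+13=154
r6=7-1=6
CMP r6, #6  (cmp 6,6)
BGT L1: not taken
halt.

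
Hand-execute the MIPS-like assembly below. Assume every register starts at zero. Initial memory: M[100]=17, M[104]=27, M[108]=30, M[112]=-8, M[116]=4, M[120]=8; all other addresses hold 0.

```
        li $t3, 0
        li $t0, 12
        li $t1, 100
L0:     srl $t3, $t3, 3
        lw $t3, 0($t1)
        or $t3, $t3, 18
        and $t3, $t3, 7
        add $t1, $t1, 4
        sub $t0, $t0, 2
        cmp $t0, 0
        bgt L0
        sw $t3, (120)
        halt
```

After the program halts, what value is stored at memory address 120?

after li $t3, 0: $t3=0
after li $t0, 12: $t0=12
after li $t1, 100: $t1=100
after srl $t3, $t3, 3: $t3=0>>3=0
after lw $t3, 0($t1): $t3=M[100]=17
after or $t3, $t3, 18: $t3=17|18=19
after and $t3, $t3, 7: $t3=19&7=3
after add $t1, $t1, 4: $t1=100+4=104
after sub $t0, $t0, 2: $t0=12-2=10
cmp $t0, 0  (cmp 10,0)
bgt L0: taken
after srl $t3, $t3, 3: $t3=3>>3=0
after lw $t3, 0($t1): $t3=M[104]=27
after or $t3, $t3, 18: $t3=27|18=27
after and $t3, $t3, 7: $t3=27&7=3
after add $t1, $t1, 4: $t1=104+4=108
after sub $t0, $t0, 2: $t0=10-2=8
cmp $t0, 0  (cmp 8,0)
bgt L0: taken
after srl $t3, $t3, 3: $t3=3>>3=0
after lw $t3, 0($t1): $t3=M[108]=30
after or $t3, $t3, 18: $t3=30|18=30
after and $t3, $t3, 7: $t3=30&7=6
after add $t1, $t1, 4: $t1=108+4=112
after sub $t0, $t0, 2: $t0=8-2=6
cmp $t0, 0  (cmp 6,0)
bgt L0: taken
after srl $t3, $t3, 3: $t3=6>>3=0
after lw $t3, 0($t1): $t3=M[112]=-8
after or $t3, $t3, 18: $t3=(-8)|18=-6
after and $t3, $t3, 7: $t3=(-6)&7=2
after add $t1, $t1, 4: $t1=112+4=116
after sub $t0, $t0, 2: $t0=6-2=4
cmp $t0, 0  (cmp 4,0)
bgt L0: taken
after srl $t3, $t3, 3: $t3=2>>3=0
after lw $t3, 0($t1): $t3=M[116]=4
after or $t3, $t3, 18: $t3=4|18=22
after and $t3, $t3, 7: $t3=22&7=6
after add $t1, $t1, 4: $t1=116+4=120
after sub $t0, $t0, 2: $t0=4-2=2
cmp $t0, 0  (cmp 2,0)
bgt L0: taken
after srl $t3, $t3, 3: $t3=6>>3=0
after lw $t3, 0($t1): $t3=M[120]=8
after or $t3, $t3, 18: $t3=8|18=26
after and $t3, $t3, 7: $t3=26&7=2
after add $t1, $t1, 4: $t1=120+4=124
after sub $t0, $t0, 2: $t0=2-2=0
cmp $t0, 0  (cmp 0,0)
bgt L0: not taken
sw $t3, (120) → M[120]=2
halt.

2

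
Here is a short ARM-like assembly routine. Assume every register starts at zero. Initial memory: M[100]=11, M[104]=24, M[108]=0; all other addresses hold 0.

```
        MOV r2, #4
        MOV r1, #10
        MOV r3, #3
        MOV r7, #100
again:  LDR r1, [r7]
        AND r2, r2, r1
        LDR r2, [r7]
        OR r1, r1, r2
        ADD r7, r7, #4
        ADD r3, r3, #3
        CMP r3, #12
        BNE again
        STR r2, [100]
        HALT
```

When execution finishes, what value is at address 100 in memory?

r2=4
r1=10
r3=3
r7=100
r1=M[100]=11
r2=4&11=0
r2=M[100]=11
r1=11|11=11
r7=100+4=104
r3=3+3=6
CMP r3, #12  (cmp 6,12)
BNE again: taken
r1=M[104]=24
r2=11&24=8
r2=M[104]=24
r1=24|24=24
r7=104+4=108
r3=6+3=9
CMP r3, #12  (cmp 9,12)
BNE again: taken
r1=M[108]=0
r2=24&0=0
r2=M[108]=0
r1=0|0=0
r7=108+4=112
r3=9+3=12
CMP r3, #12  (cmp 12,12)
BNE again: not taken
STR r2, [100] → M[100]=0
halt.

0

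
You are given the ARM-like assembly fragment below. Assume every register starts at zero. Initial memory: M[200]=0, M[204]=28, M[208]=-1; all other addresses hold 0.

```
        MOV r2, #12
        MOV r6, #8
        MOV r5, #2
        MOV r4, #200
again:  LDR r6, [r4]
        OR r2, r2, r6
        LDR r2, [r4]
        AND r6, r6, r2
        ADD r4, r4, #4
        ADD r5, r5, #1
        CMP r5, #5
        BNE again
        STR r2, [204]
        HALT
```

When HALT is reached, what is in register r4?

212

r2=12
r6=8
r5=2
r4=200
r6=M[200]=0
r2=12|0=12
r2=M[200]=0
r6=0&0=0
r4=200+4=204
r5=2+1=3
CMP r5, #5  (cmp 3,5)
BNE again: taken
r6=M[204]=28
r2=0|28=28
r2=M[204]=28
r6=28&28=28
r4=204+4=208
r5=3+1=4
CMP r5, #5  (cmp 4,5)
BNE again: taken
r6=M[208]=-1
r2=28|(-1)=-1
r2=M[208]=-1
r6=(-1)&(-1)=-1
r4=208+4=212
r5=4+1=5
CMP r5, #5  (cmp 5,5)
BNE again: not taken
STR r2, [204] → M[204]=-1
halt.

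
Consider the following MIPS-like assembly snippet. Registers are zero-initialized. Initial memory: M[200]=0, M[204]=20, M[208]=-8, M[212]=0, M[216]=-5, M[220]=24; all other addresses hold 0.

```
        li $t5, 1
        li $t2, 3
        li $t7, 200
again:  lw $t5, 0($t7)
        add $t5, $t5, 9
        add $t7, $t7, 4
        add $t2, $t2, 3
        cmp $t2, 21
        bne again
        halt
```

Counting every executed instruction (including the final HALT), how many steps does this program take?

$t5=1
$t2=3
$t7=200
$t5=M[200]=0
$t5=0+9=9
$t7=200+4=204
$t2=3+3=6
cmp $t2, 21  (cmp 6,21)
bne again: taken
$t5=M[204]=20
$t5=20+9=29
$t7=204+4=208
$t2=6+3=9
cmp $t2, 21  (cmp 9,21)
bne again: taken
$t5=M[208]=-8
$t5=(-8)+9=1
$t7=208+4=212
$t2=9+3=12
cmp $t2, 21  (cmp 12,21)
bne again: taken
$t5=M[212]=0
$t5=0+9=9
$t7=212+4=216
$t2=12+3=15
cmp $t2, 21  (cmp 15,21)
bne again: taken
$t5=M[216]=-5
$t5=(-5)+9=4
$t7=216+4=220
$t2=15+3=18
cmp $t2, 21  (cmp 18,21)
bne again: taken
$t5=M[220]=24
$t5=24+9=33
$t7=220+4=224
$t2=18+3=21
cmp $t2, 21  (cmp 21,21)
bne again: not taken
halt.
Total executed instructions: 40.

40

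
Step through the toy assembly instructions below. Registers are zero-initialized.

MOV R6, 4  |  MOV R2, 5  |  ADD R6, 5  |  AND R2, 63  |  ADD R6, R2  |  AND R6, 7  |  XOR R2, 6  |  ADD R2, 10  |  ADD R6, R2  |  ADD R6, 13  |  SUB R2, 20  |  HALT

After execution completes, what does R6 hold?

32

MOV R6, 4 → R6=4
MOV R2, 5 → R2=5
ADD R6, 5 → R6=4+5=9
AND R2, 63 → R2=5&63=5
ADD R6, R2 → R6=9+5=14
AND R6, 7 → R6=14&7=6
XOR R2, 6 → R2=5^6=3
ADD R2, 10 → R2=3+10=13
ADD R6, R2 → R6=6+13=19
ADD R6, 13 → R6=19+13=32
SUB R2, 20 → R2=13-20=-7
halt.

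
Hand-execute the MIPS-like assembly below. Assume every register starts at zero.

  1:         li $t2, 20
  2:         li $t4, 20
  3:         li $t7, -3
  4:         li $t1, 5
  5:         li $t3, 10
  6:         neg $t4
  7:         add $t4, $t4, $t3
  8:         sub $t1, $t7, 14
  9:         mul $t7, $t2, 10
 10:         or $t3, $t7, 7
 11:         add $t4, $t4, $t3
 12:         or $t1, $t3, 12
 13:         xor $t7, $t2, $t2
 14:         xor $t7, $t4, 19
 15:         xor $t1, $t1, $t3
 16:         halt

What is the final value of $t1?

0

$t2=20
$t4=20
$t7=-3
$t1=5
$t3=10
$t4=-(20)=-20
$t4=(-20)+10=-10
$t1=(-3)-14=-17
$t7=20*10=200
$t3=200|7=207
$t4=(-10)+207=197
$t1=207|12=207
$t7=20^20=0
$t7=197^19=214
$t1=207^207=0
halt.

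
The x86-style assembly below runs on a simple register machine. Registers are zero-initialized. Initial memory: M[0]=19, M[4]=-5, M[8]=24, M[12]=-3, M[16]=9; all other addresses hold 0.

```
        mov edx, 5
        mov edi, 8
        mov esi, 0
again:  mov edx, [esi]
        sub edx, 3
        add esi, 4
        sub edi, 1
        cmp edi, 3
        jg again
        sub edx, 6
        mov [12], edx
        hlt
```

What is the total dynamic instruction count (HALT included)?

after mov edx, 5: edx=5
after mov edi, 8: edi=8
after mov esi, 0: esi=0
after mov edx, [esi]: edx=M[0]=19
after sub edx, 3: edx=19-3=16
after add esi, 4: esi=0+4=4
after sub edi, 1: edi=8-1=7
cmp edi, 3  (cmp 7,3)
jg again: taken
after mov edx, [esi]: edx=M[4]=-5
after sub edx, 3: edx=(-5)-3=-8
after add esi, 4: esi=4+4=8
after sub edi, 1: edi=7-1=6
cmp edi, 3  (cmp 6,3)
jg again: taken
after mov edx, [esi]: edx=M[8]=24
after sub edx, 3: edx=24-3=21
after add esi, 4: esi=8+4=12
after sub edi, 1: edi=6-1=5
cmp edi, 3  (cmp 5,3)
jg again: taken
after mov edx, [esi]: edx=M[12]=-3
after sub edx, 3: edx=(-3)-3=-6
after add esi, 4: esi=12+4=16
after sub edi, 1: edi=5-1=4
cmp edi, 3  (cmp 4,3)
jg again: taken
after mov edx, [esi]: edx=M[16]=9
after sub edx, 3: edx=9-3=6
after add esi, 4: esi=16+4=20
after sub edi, 1: edi=4-1=3
cmp edi, 3  (cmp 3,3)
jg again: not taken
after sub edx, 6: edx=6-6=0
mov [12], edx → M[12]=0
halt.
Total executed instructions: 36.

36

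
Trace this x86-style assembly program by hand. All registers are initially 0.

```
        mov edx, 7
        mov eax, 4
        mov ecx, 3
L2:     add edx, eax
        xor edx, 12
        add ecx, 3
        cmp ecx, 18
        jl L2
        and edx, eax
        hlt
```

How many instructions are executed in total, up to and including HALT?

30

after mov edx, 7: edx=7
after mov eax, 4: eax=4
after mov ecx, 3: ecx=3
after add edx, eax: edx=7+4=11
after xor edx, 12: edx=11^12=7
after add ecx, 3: ecx=3+3=6
cmp ecx, 18  (cmp 6,18)
jl L2: taken
after add edx, eax: edx=7+4=11
after xor edx, 12: edx=11^12=7
after add ecx, 3: ecx=6+3=9
cmp ecx, 18  (cmp 9,18)
jl L2: taken
after add edx, eax: edx=7+4=11
after xor edx, 12: edx=11^12=7
after add ecx, 3: ecx=9+3=12
cmp ecx, 18  (cmp 12,18)
jl L2: taken
after add edx, eax: edx=7+4=11
after xor edx, 12: edx=11^12=7
after add ecx, 3: ecx=12+3=15
cmp ecx, 18  (cmp 15,18)
jl L2: taken
after add edx, eax: edx=7+4=11
after xor edx, 12: edx=11^12=7
after add ecx, 3: ecx=15+3=18
cmp ecx, 18  (cmp 18,18)
jl L2: not taken
after and edx, eax: edx=7&4=4
halt.
Total executed instructions: 30.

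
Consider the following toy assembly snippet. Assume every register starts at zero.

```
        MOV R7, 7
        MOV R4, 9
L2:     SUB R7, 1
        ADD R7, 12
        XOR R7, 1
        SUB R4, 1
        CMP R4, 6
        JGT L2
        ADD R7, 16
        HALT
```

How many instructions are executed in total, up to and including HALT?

MOV R7, 7 → R7=7
MOV R4, 9 → R4=9
SUB R7, 1 → R7=7-1=6
ADD R7, 12 → R7=6+12=18
XOR R7, 1 → R7=18^1=19
SUB R4, 1 → R4=9-1=8
CMP R4, 6  (cmp 8,6)
JGT L2: taken
SUB R7, 1 → R7=19-1=18
ADD R7, 12 → R7=18+12=30
XOR R7, 1 → R7=30^1=31
SUB R4, 1 → R4=8-1=7
CMP R4, 6  (cmp 7,6)
JGT L2: taken
SUB R7, 1 → R7=31-1=30
ADD R7, 12 → R7=30+12=42
XOR R7, 1 → R7=42^1=43
SUB R4, 1 → R4=7-1=6
CMP R4, 6  (cmp 6,6)
JGT L2: not taken
ADD R7, 16 → R7=43+16=59
halt.
Total executed instructions: 22.

22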